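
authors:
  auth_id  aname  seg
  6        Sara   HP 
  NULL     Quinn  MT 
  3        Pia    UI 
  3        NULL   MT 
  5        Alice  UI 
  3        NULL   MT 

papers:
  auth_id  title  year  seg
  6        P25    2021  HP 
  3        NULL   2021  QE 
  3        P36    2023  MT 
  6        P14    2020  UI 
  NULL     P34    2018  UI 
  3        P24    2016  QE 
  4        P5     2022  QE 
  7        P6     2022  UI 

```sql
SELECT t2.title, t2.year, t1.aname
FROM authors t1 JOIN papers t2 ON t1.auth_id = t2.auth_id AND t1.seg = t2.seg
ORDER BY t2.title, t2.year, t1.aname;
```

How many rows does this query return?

3

INNER JOIN keeps only pairs where the ON condition holds.
Matching on t1.auth_id = t2.auth_id AND t1.seg = t2.seg. A NULL in a compared column never satisfies the condition.
- t1 (auth_id=6, seg=HP) pairs with 1 row(s) of t2.
- t1 (auth_id=NULL, seg=MT) has no partner → excluded.
- t1 (auth_id=3, seg=UI) has no partner → excluded.
- t1 (auth_id=3, seg=MT) pairs with 1 row(s) of t2.
- t1 (auth_id=5, seg=UI) has no partner → excluded.
- t1 (auth_id=3, seg=MT) pairs with 1 row(s) of t2.
Total: 3 rows.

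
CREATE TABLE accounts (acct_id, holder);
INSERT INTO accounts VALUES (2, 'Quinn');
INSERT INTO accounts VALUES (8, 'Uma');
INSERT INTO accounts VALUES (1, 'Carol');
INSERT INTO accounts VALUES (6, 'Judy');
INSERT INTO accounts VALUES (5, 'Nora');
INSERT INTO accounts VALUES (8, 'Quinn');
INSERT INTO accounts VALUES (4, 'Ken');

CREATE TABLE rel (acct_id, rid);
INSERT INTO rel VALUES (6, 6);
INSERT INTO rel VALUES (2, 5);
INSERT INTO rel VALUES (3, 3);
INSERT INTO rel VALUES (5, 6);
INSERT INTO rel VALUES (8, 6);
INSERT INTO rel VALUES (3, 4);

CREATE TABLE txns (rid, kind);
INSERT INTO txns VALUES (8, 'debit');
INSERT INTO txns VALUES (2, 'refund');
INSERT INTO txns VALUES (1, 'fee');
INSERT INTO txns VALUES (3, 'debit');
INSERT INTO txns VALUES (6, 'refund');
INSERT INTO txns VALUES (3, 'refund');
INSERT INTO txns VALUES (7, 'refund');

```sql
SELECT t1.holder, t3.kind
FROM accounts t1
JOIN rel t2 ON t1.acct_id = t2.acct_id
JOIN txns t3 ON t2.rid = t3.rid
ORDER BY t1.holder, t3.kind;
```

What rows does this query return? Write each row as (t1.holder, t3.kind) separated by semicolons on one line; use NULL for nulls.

(Judy, refund); (Nora, refund); (Quinn, refund); (Uma, refund)

Step 1 — t1 INNER JOIN t2 on acct_id → 5 row(s).
Then INNER JOIN `txns t3` on rid: keep only rows whose t2.rid appears in t3.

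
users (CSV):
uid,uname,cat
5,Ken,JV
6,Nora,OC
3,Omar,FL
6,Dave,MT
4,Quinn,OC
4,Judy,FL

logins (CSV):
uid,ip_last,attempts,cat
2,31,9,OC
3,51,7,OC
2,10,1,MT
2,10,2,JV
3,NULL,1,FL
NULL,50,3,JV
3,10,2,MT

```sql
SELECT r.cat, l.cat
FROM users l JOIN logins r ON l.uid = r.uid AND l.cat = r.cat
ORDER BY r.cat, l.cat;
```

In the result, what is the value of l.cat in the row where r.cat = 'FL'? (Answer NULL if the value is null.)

INNER JOIN keeps only pairs where the ON condition holds.
Matching on l.uid = r.uid AND l.cat = r.cat. A NULL in a compared column never satisfies the condition.
- l[0] uid=5, cat=JV → no match; dropped.
- l[1] uid=6, cat=OC → no match; dropped.
- l[2] uid=3, cat=FL → 1 match(es) in r → 1 row(s).
- l[3] uid=6, cat=MT → no match; dropped.
- l[4] uid=4, cat=OC → no match; dropped.
- l[5] uid=4, cat=FL → no match; dropped.

FL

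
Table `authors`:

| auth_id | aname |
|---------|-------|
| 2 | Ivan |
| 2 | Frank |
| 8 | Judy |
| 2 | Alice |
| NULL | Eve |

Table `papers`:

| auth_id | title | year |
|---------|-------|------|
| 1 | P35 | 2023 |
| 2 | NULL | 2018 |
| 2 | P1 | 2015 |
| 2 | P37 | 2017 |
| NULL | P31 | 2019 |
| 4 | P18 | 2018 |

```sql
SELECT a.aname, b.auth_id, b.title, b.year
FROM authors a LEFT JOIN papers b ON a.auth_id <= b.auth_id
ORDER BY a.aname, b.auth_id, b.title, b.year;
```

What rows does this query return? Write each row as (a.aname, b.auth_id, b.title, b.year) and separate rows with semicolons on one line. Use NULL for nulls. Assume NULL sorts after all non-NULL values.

(Alice, 2, P1, 2015); (Alice, 2, P37, 2017); (Alice, 2, NULL, 2018); (Alice, 4, P18, 2018); (Eve, NULL, NULL, NULL); (Frank, 2, P1, 2015); (Frank, 2, P37, 2017); (Frank, 2, NULL, 2018); (Frank, 4, P18, 2018); (Ivan, 2, P1, 2015); (Ivan, 2, P37, 2017); (Ivan, 2, NULL, 2018); (Ivan, 4, P18, 2018); (Judy, NULL, NULL, NULL)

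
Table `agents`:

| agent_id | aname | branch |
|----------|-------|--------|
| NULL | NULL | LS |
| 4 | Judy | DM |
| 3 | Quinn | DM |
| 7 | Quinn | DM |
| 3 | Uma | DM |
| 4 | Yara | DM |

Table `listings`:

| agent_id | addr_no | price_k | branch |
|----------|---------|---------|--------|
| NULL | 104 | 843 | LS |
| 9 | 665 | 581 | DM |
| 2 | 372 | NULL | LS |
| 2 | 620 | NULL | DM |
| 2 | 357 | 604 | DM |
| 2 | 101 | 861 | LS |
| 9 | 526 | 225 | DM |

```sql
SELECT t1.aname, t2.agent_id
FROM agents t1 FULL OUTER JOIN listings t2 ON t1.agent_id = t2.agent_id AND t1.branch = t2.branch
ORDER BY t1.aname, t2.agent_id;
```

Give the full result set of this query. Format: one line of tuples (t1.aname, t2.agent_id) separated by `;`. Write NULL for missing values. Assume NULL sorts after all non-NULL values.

FULL OUTER JOIN keeps every row from both sides; unmatched rows get NULL for the other side's columns.
Matching on t1.agent_id = t2.agent_id AND t1.branch = t2.branch. A NULL in a compared column never satisfies the condition.
- t1 (agent_id=NULL, branch=LS) has no partner → padded with NULL.
- t1 (agent_id=4, branch=DM) has no partner → padded with NULL.
- t1 (agent_id=3, branch=DM) has no partner → padded with NULL.
- t1 (agent_id=7, branch=DM) has no partner → padded with NULL.
- t1 (agent_id=3, branch=DM) has no partner → padded with NULL.
- t1 (agent_id=4, branch=DM) has no partner → padded with NULL.
- 7 t2 row(s) had no t1 match → kept, t1 columns NULL.

(Judy, NULL); (Quinn, NULL); (Quinn, NULL); (Uma, NULL); (Yara, NULL); (NULL, 2); (NULL, 2); (NULL, 2); (NULL, 2); (NULL, 9); (NULL, 9); (NULL, NULL); (NULL, NULL)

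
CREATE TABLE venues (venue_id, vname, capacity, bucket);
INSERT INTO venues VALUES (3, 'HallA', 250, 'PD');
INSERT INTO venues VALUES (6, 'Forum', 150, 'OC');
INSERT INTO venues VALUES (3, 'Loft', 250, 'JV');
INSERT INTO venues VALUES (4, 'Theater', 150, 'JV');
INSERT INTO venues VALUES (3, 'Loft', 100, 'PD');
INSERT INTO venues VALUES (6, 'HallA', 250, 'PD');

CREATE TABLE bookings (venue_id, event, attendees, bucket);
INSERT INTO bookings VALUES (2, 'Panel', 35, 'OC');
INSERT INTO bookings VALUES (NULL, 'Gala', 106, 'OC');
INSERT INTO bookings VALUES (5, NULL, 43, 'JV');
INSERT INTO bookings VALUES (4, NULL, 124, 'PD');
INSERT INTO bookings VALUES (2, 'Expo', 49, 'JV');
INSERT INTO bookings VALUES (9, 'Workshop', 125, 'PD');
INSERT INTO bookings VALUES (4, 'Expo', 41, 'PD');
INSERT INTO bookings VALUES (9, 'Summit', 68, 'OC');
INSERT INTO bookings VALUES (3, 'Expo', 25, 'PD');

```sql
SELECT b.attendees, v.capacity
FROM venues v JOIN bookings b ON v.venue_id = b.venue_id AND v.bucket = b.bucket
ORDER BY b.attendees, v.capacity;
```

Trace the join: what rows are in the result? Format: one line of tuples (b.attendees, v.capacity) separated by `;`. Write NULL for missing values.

INNER JOIN keeps only pairs where the ON condition holds.
Matching on v.venue_id = b.venue_id AND v.bucket = b.bucket. A NULL in a compared column never satisfies the condition.
- v (venue_id=3, bucket=PD) pairs with 1 row(s) of b.
- v (venue_id=6, bucket=OC) has no partner → excluded.
- v (venue_id=3, bucket=JV) has no partner → excluded.
- v (venue_id=4, bucket=JV) has no partner → excluded.
- v (venue_id=3, bucket=PD) pairs with 1 row(s) of b.
- v (venue_id=6, bucket=PD) has no partner → excluded.
After projecting and ordering:
b.attendees | v.capacity
25 | 100
25 | 250

(25, 100); (25, 250)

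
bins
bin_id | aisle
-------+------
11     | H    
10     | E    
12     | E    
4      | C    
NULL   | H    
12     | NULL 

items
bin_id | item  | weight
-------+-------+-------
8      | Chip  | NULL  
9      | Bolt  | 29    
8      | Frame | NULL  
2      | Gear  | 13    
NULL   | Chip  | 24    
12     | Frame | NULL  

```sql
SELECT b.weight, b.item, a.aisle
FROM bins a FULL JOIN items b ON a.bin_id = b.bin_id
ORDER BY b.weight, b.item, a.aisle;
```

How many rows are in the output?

11

FULL OUTER JOIN keeps every row from both sides; unmatched rows get NULL for the other side's columns.
Matching on a.bin_id = b.bin_id. A NULL in a compared column never satisfies the condition.
- bin_id=11: no b row matches, row kept with b columns NULL.
- bin_id=10: no b row matches, row kept with b columns NULL.
- bin_id=12: 1 matching b row(s), so 1 row(s) emitted.
- bin_id=4: no b row matches, row kept with b columns NULL.
- bin_id=NULL: no b row matches, row kept with b columns NULL.
- bin_id=12: 1 matching b row(s), so 1 row(s) emitted.
- plus 5 unmatched b row(s), each kept with NULL a columns.
Total: 2 matched + 9 padded = 11 rows.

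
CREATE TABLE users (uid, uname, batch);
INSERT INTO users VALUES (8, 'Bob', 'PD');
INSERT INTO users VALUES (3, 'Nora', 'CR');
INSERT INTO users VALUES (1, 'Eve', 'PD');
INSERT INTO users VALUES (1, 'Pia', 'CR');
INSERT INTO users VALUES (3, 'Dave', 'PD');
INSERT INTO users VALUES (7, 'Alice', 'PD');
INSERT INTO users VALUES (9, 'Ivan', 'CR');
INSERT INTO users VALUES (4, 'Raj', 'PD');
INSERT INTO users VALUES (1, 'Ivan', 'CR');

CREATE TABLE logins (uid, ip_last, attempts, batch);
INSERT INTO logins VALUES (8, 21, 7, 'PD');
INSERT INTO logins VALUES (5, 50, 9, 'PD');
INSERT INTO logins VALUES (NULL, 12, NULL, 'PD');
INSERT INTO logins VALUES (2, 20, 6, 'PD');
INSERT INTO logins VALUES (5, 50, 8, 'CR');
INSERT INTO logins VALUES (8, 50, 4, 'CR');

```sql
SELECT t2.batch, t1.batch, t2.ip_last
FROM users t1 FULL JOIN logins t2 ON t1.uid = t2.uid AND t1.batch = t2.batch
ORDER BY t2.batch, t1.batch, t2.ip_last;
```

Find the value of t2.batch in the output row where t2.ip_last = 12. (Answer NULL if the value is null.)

FULL OUTER JOIN keeps every row from both sides; unmatched rows get NULL for the other side's columns.
Matching on t1.uid = t2.uid AND t1.batch = t2.batch. A NULL in a compared column never satisfies the condition.
- t1 row (uid=8, batch=PD): matches 1 t2 row(s) → 1 output row(s).
- t1 row (uid=3, batch=CR): no match → kept, t2 columns NULL.
- t1 row (uid=1, batch=PD): no match → kept, t2 columns NULL.
- t1 row (uid=1, batch=CR): no match → kept, t2 columns NULL.
- t1 row (uid=3, batch=PD): no match → kept, t2 columns NULL.
- t1 row (uid=7, batch=PD): no match → kept, t2 columns NULL.
- t1 row (uid=9, batch=CR): no match → kept, t2 columns NULL.
- t1 row (uid=4, batch=PD): no match → kept, t2 columns NULL.
- t1 row (uid=1, batch=CR): no match → kept, t2 columns NULL.
- 5 row(s) from t2 found no t1 partner → padded with NULL.

PD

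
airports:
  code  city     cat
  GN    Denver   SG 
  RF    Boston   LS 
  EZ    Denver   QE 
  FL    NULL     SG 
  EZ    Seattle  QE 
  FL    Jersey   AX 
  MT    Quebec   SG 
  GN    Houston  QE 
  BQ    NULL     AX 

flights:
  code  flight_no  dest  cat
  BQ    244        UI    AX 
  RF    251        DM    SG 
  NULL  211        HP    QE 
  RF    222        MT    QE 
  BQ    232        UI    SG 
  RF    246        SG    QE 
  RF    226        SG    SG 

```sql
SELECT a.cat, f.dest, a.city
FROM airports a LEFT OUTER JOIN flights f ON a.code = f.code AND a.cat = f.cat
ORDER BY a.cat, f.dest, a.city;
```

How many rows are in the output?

LEFT JOIN keeps every row from `airports`; unmatched rows get NULL for `flights`'s columns.
Matching on a.code = f.code AND a.cat = f.cat. A NULL in a compared column never satisfies the condition.
- a[0] code=GN, cat=SG → no match; kept with NULLs on the f side.
- a[1] code=RF, cat=LS → no match; kept with NULLs on the f side.
- a[2] code=EZ, cat=QE → no match; kept with NULLs on the f side.
- a[3] code=FL, cat=SG → no match; kept with NULLs on the f side.
- a[4] code=EZ, cat=QE → no match; kept with NULLs on the f side.
- a[5] code=FL, cat=AX → no match; kept with NULLs on the f side.
- a[6] code=MT, cat=SG → no match; kept with NULLs on the f side.
- a[7] code=GN, cat=QE → no match; kept with NULLs on the f side.
- a[8] code=BQ, cat=AX → 1 match(es) in f → 1 row(s).
Total: 1 matched + 8 padded = 9 rows.

9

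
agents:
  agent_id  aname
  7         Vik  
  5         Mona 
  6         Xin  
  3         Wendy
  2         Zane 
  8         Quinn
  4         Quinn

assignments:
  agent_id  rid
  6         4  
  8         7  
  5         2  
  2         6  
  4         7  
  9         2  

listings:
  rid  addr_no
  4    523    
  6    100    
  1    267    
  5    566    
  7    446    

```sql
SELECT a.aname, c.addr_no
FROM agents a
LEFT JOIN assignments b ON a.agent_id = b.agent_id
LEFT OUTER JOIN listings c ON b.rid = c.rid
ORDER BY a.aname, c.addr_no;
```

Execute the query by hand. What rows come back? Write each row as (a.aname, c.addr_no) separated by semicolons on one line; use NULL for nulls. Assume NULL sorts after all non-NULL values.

(Mona, NULL); (Quinn, 446); (Quinn, 446); (Vik, NULL); (Wendy, NULL); (Xin, 523); (Zane, 100)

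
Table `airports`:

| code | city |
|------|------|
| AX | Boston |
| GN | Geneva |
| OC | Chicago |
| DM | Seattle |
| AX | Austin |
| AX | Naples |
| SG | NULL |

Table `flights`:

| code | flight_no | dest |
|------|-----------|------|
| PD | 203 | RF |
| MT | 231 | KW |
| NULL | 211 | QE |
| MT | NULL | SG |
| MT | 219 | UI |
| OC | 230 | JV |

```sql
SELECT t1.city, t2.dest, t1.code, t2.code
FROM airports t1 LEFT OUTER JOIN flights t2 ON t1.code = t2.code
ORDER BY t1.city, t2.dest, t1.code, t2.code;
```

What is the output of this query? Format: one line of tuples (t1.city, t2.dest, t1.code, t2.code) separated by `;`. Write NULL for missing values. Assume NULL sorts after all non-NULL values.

LEFT JOIN keeps every row from `airports`; unmatched rows get NULL for `flights`'s columns.
Matching on t1.code = t2.code. A NULL in a compared column never satisfies the condition.
Matched pairs: 1; unmatched t1 rows kept: 6.

(Austin, NULL, AX, NULL); (Boston, NULL, AX, NULL); (Chicago, JV, OC, OC); (Geneva, NULL, GN, NULL); (Naples, NULL, AX, NULL); (Seattle, NULL, DM, NULL); (NULL, NULL, SG, NULL)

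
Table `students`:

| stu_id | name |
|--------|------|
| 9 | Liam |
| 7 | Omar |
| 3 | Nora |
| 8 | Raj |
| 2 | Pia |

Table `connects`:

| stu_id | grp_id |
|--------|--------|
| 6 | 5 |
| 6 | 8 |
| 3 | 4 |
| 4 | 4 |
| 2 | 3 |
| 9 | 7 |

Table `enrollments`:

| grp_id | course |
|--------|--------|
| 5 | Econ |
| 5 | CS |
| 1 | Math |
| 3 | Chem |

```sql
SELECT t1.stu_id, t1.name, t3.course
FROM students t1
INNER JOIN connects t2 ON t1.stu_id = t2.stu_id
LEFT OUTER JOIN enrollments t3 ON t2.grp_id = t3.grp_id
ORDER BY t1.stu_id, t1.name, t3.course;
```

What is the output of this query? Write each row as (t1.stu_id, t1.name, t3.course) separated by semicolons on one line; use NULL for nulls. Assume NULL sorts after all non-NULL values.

Evaluate left to right. First `students t1 INNER JOIN connects t2` on stu_id: 3 row(s).
Then LEFT JOIN `enrollments t3` on grp_id: each of those 3 rows is kept; rows whose t2.grp_id has no match in t3 get NULL for t3's columns.

(2, Pia, Chem); (3, Nora, NULL); (9, Liam, NULL)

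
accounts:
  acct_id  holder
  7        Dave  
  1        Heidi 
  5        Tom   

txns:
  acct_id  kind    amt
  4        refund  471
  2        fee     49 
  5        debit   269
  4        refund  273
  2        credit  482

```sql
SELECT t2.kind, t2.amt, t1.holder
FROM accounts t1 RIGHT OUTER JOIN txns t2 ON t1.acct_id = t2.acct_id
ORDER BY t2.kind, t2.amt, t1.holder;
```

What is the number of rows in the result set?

RIGHT JOIN keeps every row from `txns`; unmatched rows get NULL for `accounts`'s columns.
Matching on t1.acct_id = t2.acct_id.
- t1 row (acct_id=7): no match.
- t1 row (acct_id=1): no match.
- t1 row (acct_id=5): matches 1 t2 row(s) → 1 output row(s).
- plus 4 unmatched t2 row(s), each kept with NULL t1 columns.
Total: 1 matched + 4 padded = 5 rows.

5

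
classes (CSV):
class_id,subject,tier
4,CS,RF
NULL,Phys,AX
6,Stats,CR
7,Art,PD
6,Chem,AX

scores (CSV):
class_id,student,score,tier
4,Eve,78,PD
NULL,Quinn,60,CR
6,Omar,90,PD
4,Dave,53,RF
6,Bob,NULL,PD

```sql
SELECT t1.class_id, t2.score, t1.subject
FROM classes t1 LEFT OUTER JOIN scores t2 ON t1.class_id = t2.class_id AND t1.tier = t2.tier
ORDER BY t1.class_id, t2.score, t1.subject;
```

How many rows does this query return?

5

LEFT JOIN keeps every row from `classes`; unmatched rows get NULL for `scores`'s columns.
Matching on t1.class_id = t2.class_id AND t1.tier = t2.tier. A NULL in a compared column never satisfies the condition.
- class_id=4, tier=RF: 1 matching t2 row(s), so 1 row(s) emitted.
- class_id=NULL, tier=AX: no t2 row matches, row kept with t2 columns NULL.
- class_id=6, tier=CR: no t2 row matches, row kept with t2 columns NULL.
- class_id=7, tier=PD: no t2 row matches, row kept with t2 columns NULL.
- class_id=6, tier=AX: no t2 row matches, row kept with t2 columns NULL.
Total: 1 matched + 4 padded = 5 rows.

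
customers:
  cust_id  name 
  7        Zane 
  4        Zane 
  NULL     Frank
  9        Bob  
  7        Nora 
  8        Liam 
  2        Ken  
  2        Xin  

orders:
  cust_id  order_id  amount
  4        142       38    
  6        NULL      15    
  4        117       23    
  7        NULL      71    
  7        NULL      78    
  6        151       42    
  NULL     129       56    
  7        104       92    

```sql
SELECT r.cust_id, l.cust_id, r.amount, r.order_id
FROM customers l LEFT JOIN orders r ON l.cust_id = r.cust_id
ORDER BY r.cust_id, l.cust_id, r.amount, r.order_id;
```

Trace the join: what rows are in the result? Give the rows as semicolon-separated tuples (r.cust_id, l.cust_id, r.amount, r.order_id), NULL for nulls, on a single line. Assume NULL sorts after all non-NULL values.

LEFT JOIN keeps every row from `customers`; unmatched rows get NULL for `orders`'s columns.
Matching on l.cust_id = r.cust_id. A NULL in a compared column never satisfies the condition.
- cust_id=7: 3 matching r row(s), so 3 row(s) emitted.
- cust_id=4: 2 matching r row(s), so 2 row(s) emitted.
- cust_id=NULL: no r row matches, row kept with r columns NULL.
- cust_id=9: no r row matches, row kept with r columns NULL.
- cust_id=7: 3 matching r row(s), so 3 row(s) emitted.
- cust_id=8: no r row matches, row kept with r columns NULL.
- cust_id=2: no r row matches, row kept with r columns NULL.
- cust_id=2: no r row matches, row kept with r columns NULL.

(4, 4, 23, 117); (4, 4, 38, 142); (7, 7, 71, NULL); (7, 7, 71, NULL); (7, 7, 78, NULL); (7, 7, 78, NULL); (7, 7, 92, 104); (7, 7, 92, 104); (NULL, 2, NULL, NULL); (NULL, 2, NULL, NULL); (NULL, 8, NULL, NULL); (NULL, 9, NULL, NULL); (NULL, NULL, NULL, NULL)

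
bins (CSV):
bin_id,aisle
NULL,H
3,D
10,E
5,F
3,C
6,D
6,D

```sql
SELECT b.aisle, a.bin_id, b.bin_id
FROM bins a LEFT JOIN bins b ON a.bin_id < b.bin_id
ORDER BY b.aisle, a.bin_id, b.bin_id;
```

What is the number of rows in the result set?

15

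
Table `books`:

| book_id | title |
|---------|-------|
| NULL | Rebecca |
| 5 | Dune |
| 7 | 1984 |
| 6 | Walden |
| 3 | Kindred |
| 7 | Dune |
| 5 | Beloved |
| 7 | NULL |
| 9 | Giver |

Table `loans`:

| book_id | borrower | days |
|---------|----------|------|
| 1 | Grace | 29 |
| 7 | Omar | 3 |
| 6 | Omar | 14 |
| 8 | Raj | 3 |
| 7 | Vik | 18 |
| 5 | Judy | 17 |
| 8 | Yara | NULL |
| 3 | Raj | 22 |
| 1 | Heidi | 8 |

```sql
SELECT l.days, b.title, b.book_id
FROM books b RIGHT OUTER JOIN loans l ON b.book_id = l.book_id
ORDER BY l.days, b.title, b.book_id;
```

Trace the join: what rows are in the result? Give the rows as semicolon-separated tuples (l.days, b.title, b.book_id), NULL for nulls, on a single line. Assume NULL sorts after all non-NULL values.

(3, 1984, 7); (3, Dune, 7); (3, NULL, 7); (3, NULL, NULL); (8, NULL, NULL); (14, Walden, 6); (17, Beloved, 5); (17, Dune, 5); (18, 1984, 7); (18, Dune, 7); (18, NULL, 7); (22, Kindred, 3); (29, NULL, NULL); (NULL, NULL, NULL)

RIGHT JOIN keeps every row from `loans`; unmatched rows get NULL for `books`'s columns.
Matching on b.book_id = l.book_id. A NULL in a compared column never satisfies the condition.
Matched pairs: 10; unmatched l rows kept: 4.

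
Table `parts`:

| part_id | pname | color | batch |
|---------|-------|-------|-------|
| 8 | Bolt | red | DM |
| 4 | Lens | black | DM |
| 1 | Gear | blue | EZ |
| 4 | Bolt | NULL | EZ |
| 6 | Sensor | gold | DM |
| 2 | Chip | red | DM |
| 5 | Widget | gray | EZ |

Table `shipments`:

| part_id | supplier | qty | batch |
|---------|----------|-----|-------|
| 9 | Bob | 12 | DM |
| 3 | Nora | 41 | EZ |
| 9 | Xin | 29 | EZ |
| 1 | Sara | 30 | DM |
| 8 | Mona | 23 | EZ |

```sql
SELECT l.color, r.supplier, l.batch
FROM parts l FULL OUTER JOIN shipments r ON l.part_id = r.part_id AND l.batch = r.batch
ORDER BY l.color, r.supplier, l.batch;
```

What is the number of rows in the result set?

FULL OUTER JOIN keeps every row from both sides; unmatched rows get NULL for the other side's columns.
Matching on l.part_id = r.part_id AND l.batch = r.batch.
Matched pairs: 0; unmatched l rows kept: 7; unmatched r rows kept: 5.
Total: 0 matched + 12 padded = 12 rows.

12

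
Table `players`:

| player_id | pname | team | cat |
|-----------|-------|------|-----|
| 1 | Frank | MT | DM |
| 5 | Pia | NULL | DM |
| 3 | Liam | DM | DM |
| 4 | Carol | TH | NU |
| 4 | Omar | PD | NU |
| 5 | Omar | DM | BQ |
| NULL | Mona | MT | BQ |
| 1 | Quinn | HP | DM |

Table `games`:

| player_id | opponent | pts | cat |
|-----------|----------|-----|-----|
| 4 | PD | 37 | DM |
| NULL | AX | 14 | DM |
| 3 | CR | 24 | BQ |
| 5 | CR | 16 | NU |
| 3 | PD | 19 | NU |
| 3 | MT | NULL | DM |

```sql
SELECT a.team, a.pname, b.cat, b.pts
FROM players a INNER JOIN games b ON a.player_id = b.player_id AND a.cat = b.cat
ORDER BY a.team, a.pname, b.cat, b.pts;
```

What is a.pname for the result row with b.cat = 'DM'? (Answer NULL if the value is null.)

Liam

INNER JOIN keeps only pairs where the ON condition holds.
Matching on a.player_id = b.player_id AND a.cat = b.cat. A NULL in a compared column never satisfies the condition.
- a row (player_id=1, cat=DM): no match → dropped.
- a row (player_id=5, cat=DM): no match → dropped.
- a row (player_id=3, cat=DM): matches 1 b row(s) → 1 output row(s).
- a row (player_id=4, cat=NU): no match → dropped.
- a row (player_id=4, cat=NU): no match → dropped.
- a row (player_id=5, cat=BQ): no match → dropped.
- a row (player_id=NULL, cat=BQ): no match → dropped.
- a row (player_id=1, cat=DM): no match → dropped.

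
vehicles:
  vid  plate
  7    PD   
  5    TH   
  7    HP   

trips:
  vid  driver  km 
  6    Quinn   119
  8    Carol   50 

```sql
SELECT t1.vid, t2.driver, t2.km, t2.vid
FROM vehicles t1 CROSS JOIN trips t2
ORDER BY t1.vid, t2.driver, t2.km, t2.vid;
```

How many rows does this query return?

6

CROSS JOIN pairs every row of `vehicles` with every row of `trips`: 3 × 2 = 6 rows.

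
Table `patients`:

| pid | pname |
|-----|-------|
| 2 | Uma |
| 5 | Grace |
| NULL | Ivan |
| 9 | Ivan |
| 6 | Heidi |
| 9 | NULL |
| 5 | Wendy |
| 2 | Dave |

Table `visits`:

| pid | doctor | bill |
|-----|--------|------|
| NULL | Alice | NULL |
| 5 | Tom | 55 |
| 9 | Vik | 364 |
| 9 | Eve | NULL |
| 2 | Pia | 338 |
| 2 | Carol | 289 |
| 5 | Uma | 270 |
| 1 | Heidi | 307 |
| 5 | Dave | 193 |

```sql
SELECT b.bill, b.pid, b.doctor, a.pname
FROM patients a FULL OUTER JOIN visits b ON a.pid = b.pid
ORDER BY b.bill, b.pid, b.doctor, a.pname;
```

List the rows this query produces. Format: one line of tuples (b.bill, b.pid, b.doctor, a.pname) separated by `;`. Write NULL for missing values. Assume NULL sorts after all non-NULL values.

(55, 5, Tom, Grace); (55, 5, Tom, Wendy); (193, 5, Dave, Grace); (193, 5, Dave, Wendy); (270, 5, Uma, Grace); (270, 5, Uma, Wendy); (289, 2, Carol, Dave); (289, 2, Carol, Uma); (307, 1, Heidi, NULL); (338, 2, Pia, Dave); (338, 2, Pia, Uma); (364, 9, Vik, Ivan); (364, 9, Vik, NULL); (NULL, 9, Eve, Ivan); (NULL, 9, Eve, NULL); (NULL, NULL, Alice, NULL); (NULL, NULL, NULL, Heidi); (NULL, NULL, NULL, Ivan)

FULL OUTER JOIN keeps every row from both sides; unmatched rows get NULL for the other side's columns.
Matching on a.pid = b.pid. A NULL in a compared column never satisfies the condition.
- a (pid=2) pairs with 2 row(s) of b.
- a (pid=5) pairs with 3 row(s) of b.
- a (pid=NULL) has no partner → padded with NULL.
- a (pid=9) pairs with 2 row(s) of b.
- a (pid=6) has no partner → padded with NULL.
- a (pid=9) pairs with 2 row(s) of b.
- a (pid=5) pairs with 3 row(s) of b.
- a (pid=2) pairs with 2 row(s) of b.
- plus 2 unmatched b row(s), each kept with NULL a columns.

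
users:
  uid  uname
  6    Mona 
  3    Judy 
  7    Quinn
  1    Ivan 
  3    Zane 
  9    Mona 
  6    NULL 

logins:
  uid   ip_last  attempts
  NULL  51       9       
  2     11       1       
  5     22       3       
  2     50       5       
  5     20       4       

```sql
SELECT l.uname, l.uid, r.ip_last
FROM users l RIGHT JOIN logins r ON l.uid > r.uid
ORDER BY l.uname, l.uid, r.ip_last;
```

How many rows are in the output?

21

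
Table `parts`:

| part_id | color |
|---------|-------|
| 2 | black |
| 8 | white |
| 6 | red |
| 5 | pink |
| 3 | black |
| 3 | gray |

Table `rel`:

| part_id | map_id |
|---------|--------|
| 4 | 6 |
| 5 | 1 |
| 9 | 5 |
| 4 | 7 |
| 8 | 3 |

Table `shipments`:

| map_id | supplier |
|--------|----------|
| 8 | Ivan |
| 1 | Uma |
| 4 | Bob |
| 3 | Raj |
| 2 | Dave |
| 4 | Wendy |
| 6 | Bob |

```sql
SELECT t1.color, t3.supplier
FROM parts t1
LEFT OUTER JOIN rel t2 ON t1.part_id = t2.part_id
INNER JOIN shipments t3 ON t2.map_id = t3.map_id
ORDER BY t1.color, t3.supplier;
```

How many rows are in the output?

Step 1 — t1 LEFT JOIN t2 on part_id → 6 row(s).
Then INNER JOIN `shipments t3` on map_id: keep only rows whose t2.map_id appears in t3.
Result: 2 row(s).

2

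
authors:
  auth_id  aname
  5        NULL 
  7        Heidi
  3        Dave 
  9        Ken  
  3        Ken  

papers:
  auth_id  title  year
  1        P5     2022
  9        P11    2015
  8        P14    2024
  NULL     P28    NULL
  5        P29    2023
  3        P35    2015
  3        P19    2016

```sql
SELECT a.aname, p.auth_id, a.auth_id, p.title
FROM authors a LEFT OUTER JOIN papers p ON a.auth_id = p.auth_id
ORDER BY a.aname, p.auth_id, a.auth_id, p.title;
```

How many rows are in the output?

7

LEFT JOIN keeps every row from `authors`; unmatched rows get NULL for `papers`'s columns.
Matching on a.auth_id = p.auth_id. A NULL in a compared column never satisfies the condition.
- auth_id=5: 1 matching p row(s), so 1 row(s) emitted.
- auth_id=7: no p row matches, row kept with p columns NULL.
- auth_id=3: 2 matching p row(s), so 2 row(s) emitted.
- auth_id=9: 1 matching p row(s), so 1 row(s) emitted.
- auth_id=3: 2 matching p row(s), so 2 row(s) emitted.
Total: 6 matched + 1 padded = 7 rows.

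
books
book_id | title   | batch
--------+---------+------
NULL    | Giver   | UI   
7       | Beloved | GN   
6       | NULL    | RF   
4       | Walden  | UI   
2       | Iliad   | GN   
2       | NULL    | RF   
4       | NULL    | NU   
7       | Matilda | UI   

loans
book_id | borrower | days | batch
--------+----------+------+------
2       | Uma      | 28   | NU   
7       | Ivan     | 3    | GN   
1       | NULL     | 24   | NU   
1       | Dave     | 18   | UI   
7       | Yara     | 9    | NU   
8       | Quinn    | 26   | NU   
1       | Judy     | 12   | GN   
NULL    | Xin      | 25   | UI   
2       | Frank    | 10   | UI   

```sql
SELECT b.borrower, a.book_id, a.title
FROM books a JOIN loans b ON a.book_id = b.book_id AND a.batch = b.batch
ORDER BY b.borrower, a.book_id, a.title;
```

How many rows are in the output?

1

INNER JOIN keeps only pairs where the ON condition holds.
Matching on a.book_id = b.book_id AND a.batch = b.batch. A NULL in a compared column never satisfies the condition.
- a (book_id=NULL, batch=UI) has no partner → excluded.
- a (book_id=7, batch=GN) pairs with 1 row(s) of b.
- a (book_id=6, batch=RF) has no partner → excluded.
- a (book_id=4, batch=UI) has no partner → excluded.
- a (book_id=2, batch=GN) has no partner → excluded.
- a (book_id=2, batch=RF) has no partner → excluded.
- a (book_id=4, batch=NU) has no partner → excluded.
- a (book_id=7, batch=UI) has no partner → excluded.
Total: 1 rows.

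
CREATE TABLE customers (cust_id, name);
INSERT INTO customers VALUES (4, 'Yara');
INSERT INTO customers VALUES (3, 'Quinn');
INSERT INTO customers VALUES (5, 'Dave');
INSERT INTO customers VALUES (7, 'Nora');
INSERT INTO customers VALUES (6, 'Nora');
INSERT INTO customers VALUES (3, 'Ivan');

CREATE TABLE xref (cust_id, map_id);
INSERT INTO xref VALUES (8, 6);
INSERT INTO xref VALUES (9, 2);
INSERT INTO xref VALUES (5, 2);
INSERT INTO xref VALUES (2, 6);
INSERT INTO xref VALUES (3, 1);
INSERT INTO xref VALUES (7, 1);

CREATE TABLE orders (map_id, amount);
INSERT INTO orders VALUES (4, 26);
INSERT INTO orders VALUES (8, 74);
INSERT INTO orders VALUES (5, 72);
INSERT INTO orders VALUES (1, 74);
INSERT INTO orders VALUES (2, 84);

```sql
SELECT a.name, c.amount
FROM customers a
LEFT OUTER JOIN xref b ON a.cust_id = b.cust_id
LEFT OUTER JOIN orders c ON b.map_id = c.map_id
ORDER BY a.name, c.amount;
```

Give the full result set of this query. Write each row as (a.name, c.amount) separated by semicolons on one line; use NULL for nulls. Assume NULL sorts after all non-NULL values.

Evaluate left to right. First `customers a LEFT JOIN xref b` on cust_id: 6 row(s).
Then LEFT JOIN `orders c` on map_id: each of those 6 rows is kept; rows whose b.map_id has no match in c get NULL for c's columns.

(Dave, 84); (Ivan, 74); (Nora, 74); (Nora, NULL); (Quinn, 74); (Yara, NULL)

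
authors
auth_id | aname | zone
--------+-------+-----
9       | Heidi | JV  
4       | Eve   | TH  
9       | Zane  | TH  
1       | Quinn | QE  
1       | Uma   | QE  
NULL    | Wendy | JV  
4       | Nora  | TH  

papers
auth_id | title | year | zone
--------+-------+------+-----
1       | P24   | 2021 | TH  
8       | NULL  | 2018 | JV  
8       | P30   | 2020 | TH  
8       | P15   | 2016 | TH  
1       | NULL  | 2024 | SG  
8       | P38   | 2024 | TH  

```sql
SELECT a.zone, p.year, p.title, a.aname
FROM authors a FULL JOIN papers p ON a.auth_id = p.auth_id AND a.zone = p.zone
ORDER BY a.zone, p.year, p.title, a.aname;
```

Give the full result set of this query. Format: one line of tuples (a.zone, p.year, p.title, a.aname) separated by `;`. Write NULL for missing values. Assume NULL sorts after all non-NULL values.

FULL OUTER JOIN keeps every row from both sides; unmatched rows get NULL for the other side's columns.
Matching on a.auth_id = p.auth_id AND a.zone = p.zone. A NULL in a compared column never satisfies the condition.
- a[0] auth_id=9, zone=JV → no match; kept with NULLs on the p side.
- a[1] auth_id=4, zone=TH → no match; kept with NULLs on the p side.
- a[2] auth_id=9, zone=TH → no match; kept with NULLs on the p side.
- a[3] auth_id=1, zone=QE → no match; kept with NULLs on the p side.
- a[4] auth_id=1, zone=QE → no match; kept with NULLs on the p side.
- a[5] auth_id=NULL, zone=JV → no match; kept with NULLs on the p side.
- a[6] auth_id=4, zone=TH → no match; kept with NULLs on the p side.
- plus 6 unmatched p row(s), each kept with NULL a columns.

(JV, NULL, NULL, Heidi); (JV, NULL, NULL, Wendy); (QE, NULL, NULL, Quinn); (QE, NULL, NULL, Uma); (TH, NULL, NULL, Eve); (TH, NULL, NULL, Nora); (TH, NULL, NULL, Zane); (NULL, 2016, P15, NULL); (NULL, 2018, NULL, NULL); (NULL, 2020, P30, NULL); (NULL, 2021, P24, NULL); (NULL, 2024, P38, NULL); (NULL, 2024, NULL, NULL)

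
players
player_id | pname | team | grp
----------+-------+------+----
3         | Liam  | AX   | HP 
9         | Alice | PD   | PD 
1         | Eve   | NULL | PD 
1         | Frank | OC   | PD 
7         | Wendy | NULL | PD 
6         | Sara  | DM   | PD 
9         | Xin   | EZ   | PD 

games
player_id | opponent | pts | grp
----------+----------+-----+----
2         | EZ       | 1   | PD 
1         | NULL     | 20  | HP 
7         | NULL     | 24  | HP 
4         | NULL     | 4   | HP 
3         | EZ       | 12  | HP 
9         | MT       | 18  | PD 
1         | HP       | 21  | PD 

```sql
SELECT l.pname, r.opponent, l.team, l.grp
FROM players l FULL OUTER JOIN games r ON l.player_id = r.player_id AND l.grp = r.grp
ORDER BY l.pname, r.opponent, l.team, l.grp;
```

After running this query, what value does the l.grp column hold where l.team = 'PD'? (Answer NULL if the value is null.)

PD

FULL OUTER JOIN keeps every row from both sides; unmatched rows get NULL for the other side's columns.
Matching on l.player_id = r.player_id AND l.grp = r.grp.
- player_id=3, grp=HP: 1 matching r row(s), so 1 row(s) emitted.
- player_id=9, grp=PD: 1 matching r row(s), so 1 row(s) emitted.
- player_id=1, grp=PD: 1 matching r row(s), so 1 row(s) emitted.
- player_id=1, grp=PD: 1 matching r row(s), so 1 row(s) emitted.
- player_id=7, grp=PD: no r row matches, row kept with r columns NULL.
- player_id=6, grp=PD: no r row matches, row kept with r columns NULL.
- player_id=9, grp=PD: 1 matching r row(s), so 1 row(s) emitted.
- plus 4 unmatched r row(s), each kept with NULL l columns.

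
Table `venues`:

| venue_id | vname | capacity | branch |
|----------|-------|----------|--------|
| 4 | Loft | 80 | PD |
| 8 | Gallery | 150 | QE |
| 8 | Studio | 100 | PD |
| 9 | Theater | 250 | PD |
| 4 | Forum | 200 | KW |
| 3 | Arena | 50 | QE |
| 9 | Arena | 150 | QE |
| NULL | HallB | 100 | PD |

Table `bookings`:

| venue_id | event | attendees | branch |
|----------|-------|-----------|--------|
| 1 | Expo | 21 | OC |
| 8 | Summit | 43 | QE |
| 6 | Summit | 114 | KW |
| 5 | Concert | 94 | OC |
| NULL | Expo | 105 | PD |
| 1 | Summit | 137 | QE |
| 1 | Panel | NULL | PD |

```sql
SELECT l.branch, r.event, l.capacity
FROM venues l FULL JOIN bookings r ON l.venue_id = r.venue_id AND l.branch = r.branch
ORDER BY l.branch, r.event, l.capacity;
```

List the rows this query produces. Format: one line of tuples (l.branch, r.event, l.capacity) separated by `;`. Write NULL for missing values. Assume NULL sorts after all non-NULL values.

(KW, NULL, 200); (PD, NULL, 80); (PD, NULL, 100); (PD, NULL, 100); (PD, NULL, 250); (QE, Summit, 150); (QE, NULL, 50); (QE, NULL, 150); (NULL, Concert, NULL); (NULL, Expo, NULL); (NULL, Expo, NULL); (NULL, Panel, NULL); (NULL, Summit, NULL); (NULL, Summit, NULL)

FULL OUTER JOIN keeps every row from both sides; unmatched rows get NULL for the other side's columns.
Matching on l.venue_id = r.venue_id AND l.branch = r.branch. A NULL in a compared column never satisfies the condition.
Matched pairs: 1; unmatched l rows kept: 7; unmatched r rows kept: 6.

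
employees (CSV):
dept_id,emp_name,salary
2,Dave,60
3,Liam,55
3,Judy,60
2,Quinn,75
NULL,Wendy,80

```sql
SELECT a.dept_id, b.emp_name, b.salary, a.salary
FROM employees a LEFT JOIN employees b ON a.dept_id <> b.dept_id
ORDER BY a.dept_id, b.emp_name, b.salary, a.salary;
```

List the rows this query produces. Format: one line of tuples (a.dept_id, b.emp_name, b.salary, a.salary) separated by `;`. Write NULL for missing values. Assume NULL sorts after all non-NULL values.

(2, Judy, 60, 60); (2, Judy, 60, 75); (2, Liam, 55, 60); (2, Liam, 55, 75); (3, Dave, 60, 55); (3, Dave, 60, 60); (3, Quinn, 75, 55); (3, Quinn, 75, 60); (NULL, NULL, NULL, 80)

LEFT JOIN keeps every row from `employees a`; unmatched rows get NULL for `employees b`'s columns.
Matching on a.dept_id <> b.dept_id. A NULL in a compared column never satisfies the condition.
- a[0] dept_id=2 → 2 match(es) in b → 2 row(s).
- a[1] dept_id=3 → 2 match(es) in b → 2 row(s).
- a[2] dept_id=3 → 2 match(es) in b → 2 row(s).
- a[3] dept_id=2 → 2 match(es) in b → 2 row(s).
- a[4] dept_id=NULL → no match; kept with NULLs on the b side.
After projecting and ordering:
a.dept_id | b.emp_name | b.salary | a.salary
2 | Judy | 60 | 60
2 | Judy | 60 | 75
2 | Liam | 55 | 60
2 | Liam | 55 | 75
3 | Dave | 60 | 55
3 | Dave | 60 | 60
3 | Quinn | 75 | 55
3 | Quinn | 75 | 60
NULL | NULL | NULL | 80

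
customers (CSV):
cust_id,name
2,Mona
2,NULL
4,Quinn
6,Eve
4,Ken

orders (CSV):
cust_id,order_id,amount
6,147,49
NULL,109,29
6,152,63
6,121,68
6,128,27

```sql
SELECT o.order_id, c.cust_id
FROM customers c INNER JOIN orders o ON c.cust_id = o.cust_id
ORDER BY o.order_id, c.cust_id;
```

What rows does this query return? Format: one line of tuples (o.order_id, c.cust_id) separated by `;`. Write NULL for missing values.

(121, 6); (128, 6); (147, 6); (152, 6)

INNER JOIN keeps only pairs where the ON condition holds.
Matching on c.cust_id = o.cust_id. A NULL in a compared column never satisfies the condition.
Matched pairs: 4.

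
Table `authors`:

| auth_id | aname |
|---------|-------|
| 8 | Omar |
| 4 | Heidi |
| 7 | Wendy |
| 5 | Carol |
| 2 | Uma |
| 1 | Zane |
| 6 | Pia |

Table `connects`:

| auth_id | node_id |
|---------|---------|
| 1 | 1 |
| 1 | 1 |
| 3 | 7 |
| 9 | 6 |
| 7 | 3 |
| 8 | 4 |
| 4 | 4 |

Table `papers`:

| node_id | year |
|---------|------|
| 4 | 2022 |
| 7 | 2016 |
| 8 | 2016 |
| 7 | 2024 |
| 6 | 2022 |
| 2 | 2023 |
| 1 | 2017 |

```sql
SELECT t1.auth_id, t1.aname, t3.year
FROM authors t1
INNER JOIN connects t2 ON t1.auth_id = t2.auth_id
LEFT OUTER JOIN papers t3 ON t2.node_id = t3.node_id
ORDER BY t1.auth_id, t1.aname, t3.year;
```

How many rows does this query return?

5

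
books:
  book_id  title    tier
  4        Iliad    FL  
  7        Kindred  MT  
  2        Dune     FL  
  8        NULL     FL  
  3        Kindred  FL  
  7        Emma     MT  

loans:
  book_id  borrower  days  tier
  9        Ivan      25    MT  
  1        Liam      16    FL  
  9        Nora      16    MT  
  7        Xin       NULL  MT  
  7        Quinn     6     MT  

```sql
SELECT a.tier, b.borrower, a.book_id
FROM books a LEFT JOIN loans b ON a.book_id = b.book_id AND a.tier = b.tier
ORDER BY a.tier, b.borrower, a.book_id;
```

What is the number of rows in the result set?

LEFT JOIN keeps every row from `books`; unmatched rows get NULL for `loans`'s columns.
Matching on a.book_id = b.book_id AND a.tier = b.tier.
- a (book_id=4, tier=FL) has no partner → padded with NULL.
- a (book_id=7, tier=MT) pairs with 2 row(s) of b.
- a (book_id=2, tier=FL) has no partner → padded with NULL.
- a (book_id=8, tier=FL) has no partner → padded with NULL.
- a (book_id=3, tier=FL) has no partner → padded with NULL.
- a (book_id=7, tier=MT) pairs with 2 row(s) of b.
Total: 4 matched + 4 padded = 8 rows.

8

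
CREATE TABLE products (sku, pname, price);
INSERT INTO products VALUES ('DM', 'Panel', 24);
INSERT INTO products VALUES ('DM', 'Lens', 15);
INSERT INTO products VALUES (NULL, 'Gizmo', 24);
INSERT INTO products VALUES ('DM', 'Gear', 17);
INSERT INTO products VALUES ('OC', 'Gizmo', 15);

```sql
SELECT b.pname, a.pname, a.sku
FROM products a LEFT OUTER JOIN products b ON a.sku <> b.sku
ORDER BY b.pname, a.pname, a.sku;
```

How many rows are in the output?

7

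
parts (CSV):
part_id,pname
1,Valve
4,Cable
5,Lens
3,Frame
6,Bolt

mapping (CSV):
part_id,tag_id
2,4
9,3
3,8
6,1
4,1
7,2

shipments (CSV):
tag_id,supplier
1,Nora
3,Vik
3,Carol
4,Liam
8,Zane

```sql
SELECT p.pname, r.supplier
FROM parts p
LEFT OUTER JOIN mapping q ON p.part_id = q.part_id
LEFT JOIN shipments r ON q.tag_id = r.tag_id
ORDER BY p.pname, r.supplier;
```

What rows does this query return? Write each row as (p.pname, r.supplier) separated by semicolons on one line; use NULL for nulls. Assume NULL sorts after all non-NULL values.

(Bolt, Nora); (Cable, Nora); (Frame, Zane); (Lens, NULL); (Valve, NULL)

Joins associate left-to-right: parts LEFT JOIN mapping on part_id gives 5 intermediate row(s).
Then LEFT JOIN `shipments r` on tag_id: each of those 5 rows is kept; rows whose q.tag_id has no match in r get NULL for r's columns.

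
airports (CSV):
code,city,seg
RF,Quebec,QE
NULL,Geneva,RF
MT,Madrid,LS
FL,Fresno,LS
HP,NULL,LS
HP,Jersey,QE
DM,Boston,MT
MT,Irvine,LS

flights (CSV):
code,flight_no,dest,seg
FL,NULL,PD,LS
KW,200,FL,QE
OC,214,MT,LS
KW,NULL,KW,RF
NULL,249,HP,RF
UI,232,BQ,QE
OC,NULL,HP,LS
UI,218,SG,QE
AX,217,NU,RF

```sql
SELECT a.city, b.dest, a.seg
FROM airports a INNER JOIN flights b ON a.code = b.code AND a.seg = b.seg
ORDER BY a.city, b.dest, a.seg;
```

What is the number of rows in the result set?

1

INNER JOIN keeps only pairs where the ON condition holds.
Matching on a.code = b.code AND a.seg = b.seg. A NULL in a compared column never satisfies the condition.
- a row (code=RF, seg=QE): no match → dropped.
- a row (code=NULL, seg=RF): no match → dropped.
- a row (code=MT, seg=LS): no match → dropped.
- a row (code=FL, seg=LS): matches 1 b row(s) → 1 output row(s).
- a row (code=HP, seg=LS): no match → dropped.
- a row (code=HP, seg=QE): no match → dropped.
- a row (code=DM, seg=MT): no match → dropped.
- a row (code=MT, seg=LS): no match → dropped.
Total: 1 rows.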